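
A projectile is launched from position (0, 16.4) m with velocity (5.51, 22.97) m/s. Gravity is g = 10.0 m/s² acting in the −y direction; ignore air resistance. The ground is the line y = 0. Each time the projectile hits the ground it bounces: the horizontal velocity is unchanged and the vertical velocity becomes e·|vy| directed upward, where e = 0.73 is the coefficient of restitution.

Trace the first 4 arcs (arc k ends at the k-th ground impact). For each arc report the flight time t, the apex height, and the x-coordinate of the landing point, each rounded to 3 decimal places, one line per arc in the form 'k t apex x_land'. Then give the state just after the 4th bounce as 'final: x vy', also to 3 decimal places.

1 5.222 42.781 28.774
2 4.271 22.798 52.305
3 3.118 12.149 69.483
4 2.276 6.474 82.023
final: 82.023 8.307

Arc 1: start y=16.400, vy=22.970 → t=5.222, apex=42.781, x_land=28.774, impact vy=-29.251
  bounce: vy ← 0.73·29.251 = 21.353
Arc 2: start y=0.000, vy=21.353 → t=4.271, apex=22.798, x_land=52.305, impact vy=-21.353
  bounce: vy ← 0.73·21.353 = 15.588
Arc 3: start y=0.000, vy=15.588 → t=3.118, apex=12.149, x_land=69.483, impact vy=-15.588
  bounce: vy ← 0.73·15.588 = 11.379
Arc 4: start y=0.000, vy=11.379 → t=2.276, apex=6.474, x_land=82.023, impact vy=-11.379
  bounce: vy ← 0.73·11.379 = 8.307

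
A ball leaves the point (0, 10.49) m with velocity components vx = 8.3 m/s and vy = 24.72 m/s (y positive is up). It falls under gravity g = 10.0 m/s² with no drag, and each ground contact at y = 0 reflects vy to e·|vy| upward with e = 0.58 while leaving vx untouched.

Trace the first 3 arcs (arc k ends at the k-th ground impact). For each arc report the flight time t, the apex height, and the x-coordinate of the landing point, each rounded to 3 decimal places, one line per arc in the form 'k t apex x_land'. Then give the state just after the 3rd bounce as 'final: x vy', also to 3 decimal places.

1 5.337 41.044 44.298
2 3.324 13.807 71.883
3 1.928 4.645 87.882
final: 87.882 5.590

Arc 1: start y=10.490, vy=24.720 → t=5.337, apex=41.044, x_land=44.298, impact vy=-28.651
  bounce: vy ← 0.58·28.651 = 16.618
Arc 2: start y=0.000, vy=16.618 → t=3.324, apex=13.807, x_land=71.883, impact vy=-16.618
  bounce: vy ← 0.58·16.618 = 9.638
Arc 3: start y=0.000, vy=9.638 → t=1.928, apex=4.645, x_land=87.882, impact vy=-9.638
  bounce: vy ← 0.58·9.638 = 5.590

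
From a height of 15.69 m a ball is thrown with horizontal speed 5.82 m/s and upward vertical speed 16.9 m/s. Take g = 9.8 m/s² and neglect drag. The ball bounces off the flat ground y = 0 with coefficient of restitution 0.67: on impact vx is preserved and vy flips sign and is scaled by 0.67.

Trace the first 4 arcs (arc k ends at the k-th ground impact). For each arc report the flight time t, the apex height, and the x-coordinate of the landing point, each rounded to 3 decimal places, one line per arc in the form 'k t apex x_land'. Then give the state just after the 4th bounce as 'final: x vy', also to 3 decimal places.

1 4.210 30.262 24.500
2 3.330 13.585 43.881
3 2.231 6.098 56.866
4 1.495 2.737 65.567
final: 65.567 4.908

Arc 1: start y=15.690, vy=16.900 → t=4.210, apex=30.262, x_land=24.500, impact vy=-24.354
  bounce: vy ← 0.67·24.354 = 16.317
Arc 2: start y=0.000, vy=16.317 → t=3.330, apex=13.585, x_land=43.881, impact vy=-16.317
  bounce: vy ← 0.67·16.317 = 10.933
Arc 3: start y=0.000, vy=10.933 → t=2.231, apex=6.098, x_land=56.866, impact vy=-10.933
  bounce: vy ← 0.67·10.933 = 7.325
Arc 4: start y=0.000, vy=7.325 → t=1.495, apex=2.737, x_land=65.567, impact vy=-7.325
  bounce: vy ← 0.67·7.325 = 4.908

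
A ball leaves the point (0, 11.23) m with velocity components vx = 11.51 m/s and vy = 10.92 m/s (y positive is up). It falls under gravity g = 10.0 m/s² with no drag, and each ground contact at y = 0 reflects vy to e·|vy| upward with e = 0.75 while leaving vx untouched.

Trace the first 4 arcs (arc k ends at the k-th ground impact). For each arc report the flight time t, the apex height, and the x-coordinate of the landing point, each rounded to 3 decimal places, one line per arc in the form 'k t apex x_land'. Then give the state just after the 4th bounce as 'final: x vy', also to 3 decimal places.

1 2.946 17.192 33.912
2 2.781 9.671 65.927
3 2.086 5.440 89.938
4 1.565 3.060 107.946
final: 107.946 5.867

Arc 1: start y=11.230, vy=10.920 → t=2.946, apex=17.192, x_land=33.912, impact vy=-18.543
  bounce: vy ← 0.75·18.543 = 13.907
Arc 2: start y=0.000, vy=13.907 → t=2.781, apex=9.671, x_land=65.927, impact vy=-13.907
  bounce: vy ← 0.75·13.907 = 10.430
Arc 3: start y=0.000, vy=10.430 → t=2.086, apex=5.440, x_land=89.938, impact vy=-10.430
  bounce: vy ← 0.75·10.430 = 7.823
Arc 4: start y=0.000, vy=7.823 → t=1.565, apex=3.060, x_land=107.946, impact vy=-7.823
  bounce: vy ← 0.75·7.823 = 5.867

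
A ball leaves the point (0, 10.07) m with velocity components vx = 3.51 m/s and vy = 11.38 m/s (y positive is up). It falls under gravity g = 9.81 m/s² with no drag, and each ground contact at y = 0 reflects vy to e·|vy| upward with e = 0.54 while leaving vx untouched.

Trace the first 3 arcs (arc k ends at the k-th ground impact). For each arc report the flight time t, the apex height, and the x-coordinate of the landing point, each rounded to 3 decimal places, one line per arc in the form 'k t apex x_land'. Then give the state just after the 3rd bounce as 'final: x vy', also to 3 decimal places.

1 3.004 16.671 10.543
2 1.991 4.861 17.531
3 1.075 1.418 21.305
final: 21.305 2.848

Arc 1: start y=10.070, vy=11.380 → t=3.004, apex=16.671, x_land=10.543, impact vy=-18.085
  bounce: vy ← 0.54·18.085 = 9.766
Arc 2: start y=0.000, vy=9.766 → t=1.991, apex=4.861, x_land=17.531, impact vy=-9.766
  bounce: vy ← 0.54·9.766 = 5.274
Arc 3: start y=0.000, vy=5.274 → t=1.075, apex=1.418, x_land=21.305, impact vy=-5.274
  bounce: vy ← 0.54·5.274 = 2.848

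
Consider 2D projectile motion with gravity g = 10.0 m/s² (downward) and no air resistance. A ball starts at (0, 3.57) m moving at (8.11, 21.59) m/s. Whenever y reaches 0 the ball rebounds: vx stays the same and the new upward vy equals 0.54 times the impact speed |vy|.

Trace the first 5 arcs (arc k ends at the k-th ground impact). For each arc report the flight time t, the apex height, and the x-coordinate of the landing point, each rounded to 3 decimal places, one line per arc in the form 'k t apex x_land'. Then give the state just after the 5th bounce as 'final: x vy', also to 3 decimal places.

1 4.477 26.876 36.312
2 2.504 7.837 56.619
3 1.352 2.285 67.585
4 0.730 0.666 73.506
5 0.394 0.194 76.704
final: 76.704 1.065

Arc 1: start y=3.570, vy=21.590 → t=4.477, apex=26.876, x_land=36.312, impact vy=-23.185
  bounce: vy ← 0.54·23.185 = 12.520
Arc 2: start y=0.000, vy=12.520 → t=2.504, apex=7.837, x_land=56.619, impact vy=-12.520
  bounce: vy ← 0.54·12.520 = 6.761
Arc 3: start y=0.000, vy=6.761 → t=1.352, apex=2.285, x_land=67.585, impact vy=-6.761
  bounce: vy ← 0.54·6.761 = 3.651
Arc 4: start y=0.000, vy=3.651 → t=0.730, apex=0.666, x_land=73.506, impact vy=-3.651
  bounce: vy ← 0.54·3.651 = 1.971
Arc 5: start y=0.000, vy=1.971 → t=0.394, apex=0.194, x_land=76.704, impact vy=-1.971
  bounce: vy ← 0.54·1.971 = 1.065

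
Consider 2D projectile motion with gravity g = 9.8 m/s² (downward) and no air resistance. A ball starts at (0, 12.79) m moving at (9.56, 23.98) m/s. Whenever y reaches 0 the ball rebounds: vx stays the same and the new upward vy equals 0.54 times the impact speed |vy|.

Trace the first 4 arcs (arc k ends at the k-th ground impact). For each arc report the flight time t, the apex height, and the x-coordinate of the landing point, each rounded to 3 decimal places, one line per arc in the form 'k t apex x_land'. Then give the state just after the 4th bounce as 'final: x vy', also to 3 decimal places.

1 5.379 42.129 51.424
2 3.167 12.285 81.699
3 1.710 3.582 98.047
4 0.923 1.045 106.875
final: 106.875 2.443

Arc 1: start y=12.790, vy=23.980 → t=5.379, apex=42.129, x_land=51.424, impact vy=-28.735
  bounce: vy ← 0.54·28.735 = 15.517
Arc 2: start y=0.000, vy=15.517 → t=3.167, apex=12.285, x_land=81.699, impact vy=-15.517
  bounce: vy ← 0.54·15.517 = 8.379
Arc 3: start y=0.000, vy=8.379 → t=1.710, apex=3.582, x_land=98.047, impact vy=-8.379
  bounce: vy ← 0.54·8.379 = 4.525
Arc 4: start y=0.000, vy=4.525 → t=0.923, apex=1.045, x_land=106.875, impact vy=-4.525
  bounce: vy ← 0.54·4.525 = 2.443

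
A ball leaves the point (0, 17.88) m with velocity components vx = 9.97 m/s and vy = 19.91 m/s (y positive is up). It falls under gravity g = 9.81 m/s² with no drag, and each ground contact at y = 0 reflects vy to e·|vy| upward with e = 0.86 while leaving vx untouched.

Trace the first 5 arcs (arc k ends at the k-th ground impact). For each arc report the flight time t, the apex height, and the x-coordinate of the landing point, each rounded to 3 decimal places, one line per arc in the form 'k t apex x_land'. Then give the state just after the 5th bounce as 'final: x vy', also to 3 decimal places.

Arc 1: start y=17.880, vy=19.910 → t=4.816, apex=38.084, x_land=48.016, impact vy=-27.335
  bounce: vy ← 0.86·27.335 = 23.508
Arc 2: start y=0.000, vy=23.508 → t=4.793, apex=28.167, x_land=95.799, impact vy=-23.508
  bounce: vy ← 0.86·23.508 = 20.217
Arc 3: start y=0.000, vy=20.217 → t=4.122, apex=20.832, x_land=136.893, impact vy=-20.217
  bounce: vy ← 0.86·20.217 = 17.387
Arc 4: start y=0.000, vy=17.387 → t=3.545, apex=15.408, x_land=172.233, impact vy=-17.387
  bounce: vy ← 0.86·17.387 = 14.953
Arc 5: start y=0.000, vy=14.953 → t=3.048, apex=11.396, x_land=202.626, impact vy=-14.953
  bounce: vy ← 0.86·14.953 = 12.859

1 4.816 38.084 48.016
2 4.793 28.167 95.799
3 4.122 20.832 136.893
4 3.545 15.408 172.233
5 3.048 11.396 202.626
final: 202.626 12.859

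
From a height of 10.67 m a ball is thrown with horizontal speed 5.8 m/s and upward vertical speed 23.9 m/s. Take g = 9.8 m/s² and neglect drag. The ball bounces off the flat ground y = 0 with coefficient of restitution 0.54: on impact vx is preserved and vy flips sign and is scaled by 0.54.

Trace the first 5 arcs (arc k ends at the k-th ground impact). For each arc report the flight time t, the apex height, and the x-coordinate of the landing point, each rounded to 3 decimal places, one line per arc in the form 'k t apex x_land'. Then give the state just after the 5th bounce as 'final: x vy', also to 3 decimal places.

1 5.289 39.813 30.678
2 3.079 11.610 48.533
3 1.662 3.385 58.175
4 0.898 0.987 63.381
5 0.485 0.288 66.193
final: 66.193 1.283

Arc 1: start y=10.670, vy=23.900 → t=5.289, apex=39.813, x_land=30.678, impact vy=-27.935
  bounce: vy ← 0.54·27.935 = 15.085
Arc 2: start y=0.000, vy=15.085 → t=3.079, apex=11.610, x_land=48.533, impact vy=-15.085
  bounce: vy ← 0.54·15.085 = 8.146
Arc 3: start y=0.000, vy=8.146 → t=1.662, apex=3.385, x_land=58.175, impact vy=-8.146
  bounce: vy ← 0.54·8.146 = 4.399
Arc 4: start y=0.000, vy=4.399 → t=0.898, apex=0.987, x_land=63.381, impact vy=-4.399
  bounce: vy ← 0.54·4.399 = 2.375
Arc 5: start y=0.000, vy=2.375 → t=0.485, apex=0.288, x_land=66.193, impact vy=-2.375
  bounce: vy ← 0.54·2.375 = 1.283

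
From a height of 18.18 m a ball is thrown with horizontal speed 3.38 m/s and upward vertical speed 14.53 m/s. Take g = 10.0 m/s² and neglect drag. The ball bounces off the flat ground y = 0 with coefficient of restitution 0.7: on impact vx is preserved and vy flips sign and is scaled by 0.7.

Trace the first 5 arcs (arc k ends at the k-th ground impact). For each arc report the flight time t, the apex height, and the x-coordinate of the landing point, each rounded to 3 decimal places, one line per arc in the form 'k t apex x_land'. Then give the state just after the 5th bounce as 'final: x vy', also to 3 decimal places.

Arc 1: start y=18.180, vy=14.530 → t=3.850, apex=28.736, x_land=13.014, impact vy=-23.973
  bounce: vy ← 0.7·23.973 = 16.781
Arc 2: start y=0.000, vy=16.781 → t=3.356, apex=14.081, x_land=24.358, impact vy=-16.781
  bounce: vy ← 0.7·16.781 = 11.747
Arc 3: start y=0.000, vy=11.747 → t=2.349, apex=6.900, x_land=32.299, impact vy=-11.747
  bounce: vy ← 0.7·11.747 = 8.223
Arc 4: start y=0.000, vy=8.223 → t=1.645, apex=3.381, x_land=37.858, impact vy=-8.223
  bounce: vy ← 0.7·8.223 = 5.756
Arc 5: start y=0.000, vy=5.756 → t=1.151, apex=1.657, x_land=41.749, impact vy=-5.756
  bounce: vy ← 0.7·5.756 = 4.029

1 3.850 28.736 13.014
2 3.356 14.081 24.358
3 2.349 6.900 32.299
4 1.645 3.381 37.858
5 1.151 1.657 41.749
final: 41.749 4.029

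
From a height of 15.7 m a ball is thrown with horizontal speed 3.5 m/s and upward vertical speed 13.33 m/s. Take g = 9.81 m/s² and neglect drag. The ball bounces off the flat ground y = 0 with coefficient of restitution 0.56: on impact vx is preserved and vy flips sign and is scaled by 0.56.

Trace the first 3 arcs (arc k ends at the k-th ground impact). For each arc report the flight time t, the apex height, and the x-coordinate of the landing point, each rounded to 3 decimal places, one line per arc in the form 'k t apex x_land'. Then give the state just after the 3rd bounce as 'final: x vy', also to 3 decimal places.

1 3.605 24.757 12.619
2 2.516 7.764 21.426
3 1.409 2.435 26.357
final: 26.357 3.870

Arc 1: start y=15.700, vy=13.330 → t=3.605, apex=24.757, x_land=12.619, impact vy=-22.039
  bounce: vy ← 0.56·22.039 = 12.342
Arc 2: start y=0.000, vy=12.342 → t=2.516, apex=7.764, x_land=21.426, impact vy=-12.342
  bounce: vy ← 0.56·12.342 = 6.911
Arc 3: start y=0.000, vy=6.911 → t=1.409, apex=2.435, x_land=26.357, impact vy=-6.911
  bounce: vy ← 0.56·6.911 = 3.870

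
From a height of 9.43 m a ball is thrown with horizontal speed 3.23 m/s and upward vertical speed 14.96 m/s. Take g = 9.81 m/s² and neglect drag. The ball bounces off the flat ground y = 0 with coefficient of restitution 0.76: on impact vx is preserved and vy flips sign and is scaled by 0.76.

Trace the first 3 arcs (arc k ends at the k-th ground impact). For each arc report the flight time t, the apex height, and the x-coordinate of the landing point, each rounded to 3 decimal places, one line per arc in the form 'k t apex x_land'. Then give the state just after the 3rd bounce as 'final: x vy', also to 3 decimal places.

Arc 1: start y=9.430, vy=14.960 → t=3.586, apex=20.837, x_land=11.583, impact vy=-20.219
  bounce: vy ← 0.76·20.219 = 15.367
Arc 2: start y=0.000, vy=15.367 → t=3.133, apex=12.035, x_land=21.702, impact vy=-15.367
  bounce: vy ← 0.76·15.367 = 11.679
Arc 3: start y=0.000, vy=11.679 → t=2.381, apex=6.952, x_land=29.393, impact vy=-11.679
  bounce: vy ← 0.76·11.679 = 8.876

1 3.586 20.837 11.583
2 3.133 12.035 21.702
3 2.381 6.952 29.393
final: 29.393 8.876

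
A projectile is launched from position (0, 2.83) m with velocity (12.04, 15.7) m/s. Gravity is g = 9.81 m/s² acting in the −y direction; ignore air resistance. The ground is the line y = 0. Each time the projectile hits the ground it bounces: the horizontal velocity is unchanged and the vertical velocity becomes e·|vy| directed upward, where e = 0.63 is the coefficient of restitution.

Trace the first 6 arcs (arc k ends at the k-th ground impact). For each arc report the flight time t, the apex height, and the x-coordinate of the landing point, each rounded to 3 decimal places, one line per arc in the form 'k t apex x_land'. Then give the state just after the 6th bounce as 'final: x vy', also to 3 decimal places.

Arc 1: start y=2.830, vy=15.700 → t=3.372, apex=15.393, x_land=40.598, impact vy=-17.379
  bounce: vy ← 0.63·17.379 = 10.948
Arc 2: start y=0.000, vy=10.948 → t=2.232, apex=6.110, x_land=67.473, impact vy=-10.948
  bounce: vy ← 0.63·10.948 = 6.898
Arc 3: start y=0.000, vy=6.898 → t=1.406, apex=2.425, x_land=84.404, impact vy=-6.898
  bounce: vy ← 0.63·6.898 = 4.345
Arc 4: start y=0.000, vy=4.345 → t=0.886, apex=0.962, x_land=95.070, impact vy=-4.345
  bounce: vy ← 0.63·4.345 = 2.738
Arc 5: start y=0.000, vy=2.738 → t=0.558, apex=0.382, x_land=101.790, impact vy=-2.738
  bounce: vy ← 0.63·2.738 = 1.725
Arc 6: start y=0.000, vy=1.725 → t=0.352, apex=0.152, x_land=106.024, impact vy=-1.725
  bounce: vy ← 0.63·1.725 = 1.087

1 3.372 15.393 40.598
2 2.232 6.110 67.473
3 1.406 2.425 84.404
4 0.886 0.962 95.070
5 0.558 0.382 101.790
6 0.352 0.152 106.024
final: 106.024 1.087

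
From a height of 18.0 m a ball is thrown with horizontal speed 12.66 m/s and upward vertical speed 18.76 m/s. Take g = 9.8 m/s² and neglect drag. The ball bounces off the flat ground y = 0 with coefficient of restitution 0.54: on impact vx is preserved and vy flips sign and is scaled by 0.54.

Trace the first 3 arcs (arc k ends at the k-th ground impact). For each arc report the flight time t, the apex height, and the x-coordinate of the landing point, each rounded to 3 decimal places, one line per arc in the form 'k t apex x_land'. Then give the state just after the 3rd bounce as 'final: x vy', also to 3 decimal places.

1 4.623 35.956 58.529
2 2.926 10.485 95.567
3 1.580 3.057 115.567
final: 115.567 4.180

Arc 1: start y=18.000, vy=18.760 → t=4.623, apex=35.956, x_land=58.529, impact vy=-26.547
  bounce: vy ← 0.54·26.547 = 14.335
Arc 2: start y=0.000, vy=14.335 → t=2.926, apex=10.485, x_land=95.567, impact vy=-14.335
  bounce: vy ← 0.54·14.335 = 7.741
Arc 3: start y=0.000, vy=7.741 → t=1.580, apex=3.057, x_land=115.567, impact vy=-7.741
  bounce: vy ← 0.54·7.741 = 4.180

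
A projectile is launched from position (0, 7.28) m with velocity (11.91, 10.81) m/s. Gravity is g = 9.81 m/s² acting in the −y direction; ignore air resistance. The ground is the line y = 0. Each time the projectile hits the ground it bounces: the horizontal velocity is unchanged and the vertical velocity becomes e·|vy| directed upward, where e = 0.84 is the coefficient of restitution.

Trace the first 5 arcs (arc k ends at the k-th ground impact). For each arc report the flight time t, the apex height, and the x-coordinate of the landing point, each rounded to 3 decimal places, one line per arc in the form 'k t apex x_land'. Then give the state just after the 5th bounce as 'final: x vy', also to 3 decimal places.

Arc 1: start y=7.280, vy=10.810 → t=2.745, apex=13.236, x_land=32.689, impact vy=-16.115
  bounce: vy ← 0.84·16.115 = 13.537
Arc 2: start y=0.000, vy=13.537 → t=2.760, apex=9.339, x_land=65.557, impact vy=-13.537
  bounce: vy ← 0.84·13.537 = 11.371
Arc 3: start y=0.000, vy=11.371 → t=2.318, apex=6.590, x_land=93.167, impact vy=-11.371
  bounce: vy ← 0.84·11.371 = 9.551
Arc 4: start y=0.000, vy=9.551 → t=1.947, apex=4.650, x_land=116.359, impact vy=-9.551
  bounce: vy ← 0.84·9.551 = 8.023
Arc 5: start y=0.000, vy=8.023 → t=1.636, apex=3.281, x_land=135.840, impact vy=-8.023
  bounce: vy ← 0.84·8.023 = 6.739

1 2.745 13.236 32.689
2 2.760 9.339 65.557
3 2.318 6.590 93.167
4 1.947 4.650 116.359
5 1.636 3.281 135.840
final: 135.840 6.739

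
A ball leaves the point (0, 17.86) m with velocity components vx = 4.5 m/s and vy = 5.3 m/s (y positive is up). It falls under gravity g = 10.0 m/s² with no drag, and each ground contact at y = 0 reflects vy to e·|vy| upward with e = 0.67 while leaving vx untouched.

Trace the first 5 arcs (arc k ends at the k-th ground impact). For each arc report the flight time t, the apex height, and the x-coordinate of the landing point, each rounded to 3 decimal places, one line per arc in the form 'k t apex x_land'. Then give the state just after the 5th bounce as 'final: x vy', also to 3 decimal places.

Arc 1: start y=17.860, vy=5.300 → t=2.493, apex=19.264, x_land=11.218, impact vy=-19.629
  bounce: vy ← 0.67·19.629 = 13.151
Arc 2: start y=0.000, vy=13.151 → t=2.630, apex=8.648, x_land=23.054, impact vy=-13.151
  bounce: vy ← 0.67·13.151 = 8.811
Arc 3: start y=0.000, vy=8.811 → t=1.762, apex=3.882, x_land=30.984, impact vy=-8.811
  bounce: vy ← 0.67·8.811 = 5.904
Arc 4: start y=0.000, vy=5.904 → t=1.181, apex=1.743, x_land=36.298, impact vy=-5.904
  bounce: vy ← 0.67·5.904 = 3.955
Arc 5: start y=0.000, vy=3.955 → t=0.791, apex=0.782, x_land=39.858, impact vy=-3.955
  bounce: vy ← 0.67·3.955 = 2.650

1 2.493 19.264 11.218
2 2.630 8.648 23.054
3 1.762 3.882 30.984
4 1.181 1.743 36.298
5 0.791 0.782 39.858
final: 39.858 2.650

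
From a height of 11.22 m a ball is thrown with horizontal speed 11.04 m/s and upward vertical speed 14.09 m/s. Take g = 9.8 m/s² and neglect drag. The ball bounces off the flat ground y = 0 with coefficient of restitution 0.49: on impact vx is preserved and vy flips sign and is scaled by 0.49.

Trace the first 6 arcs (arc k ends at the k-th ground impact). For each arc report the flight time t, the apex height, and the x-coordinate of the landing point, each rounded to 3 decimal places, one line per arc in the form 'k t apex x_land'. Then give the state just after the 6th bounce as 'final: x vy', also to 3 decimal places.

1 3.525 21.349 38.917
2 2.046 5.126 61.500
3 1.002 1.231 72.566
4 0.491 0.295 77.988
5 0.241 0.071 80.645
6 0.118 0.017 81.947
final: 81.947 0.283

Arc 1: start y=11.220, vy=14.090 → t=3.525, apex=21.349, x_land=38.917, impact vy=-20.456
  bounce: vy ← 0.49·20.456 = 10.023
Arc 2: start y=0.000, vy=10.023 → t=2.046, apex=5.126, x_land=61.500, impact vy=-10.023
  bounce: vy ← 0.49·10.023 = 4.911
Arc 3: start y=0.000, vy=4.911 → t=1.002, apex=1.231, x_land=72.566, impact vy=-4.911
  bounce: vy ← 0.49·4.911 = 2.407
Arc 4: start y=0.000, vy=2.407 → t=0.491, apex=0.295, x_land=77.988, impact vy=-2.407
  bounce: vy ← 0.49·2.407 = 1.179
Arc 5: start y=0.000, vy=1.179 → t=0.241, apex=0.071, x_land=80.645, impact vy=-1.179
  bounce: vy ← 0.49·1.179 = 0.578
Arc 6: start y=0.000, vy=0.578 → t=0.118, apex=0.017, x_land=81.947, impact vy=-0.578
  bounce: vy ← 0.49·0.578 = 0.283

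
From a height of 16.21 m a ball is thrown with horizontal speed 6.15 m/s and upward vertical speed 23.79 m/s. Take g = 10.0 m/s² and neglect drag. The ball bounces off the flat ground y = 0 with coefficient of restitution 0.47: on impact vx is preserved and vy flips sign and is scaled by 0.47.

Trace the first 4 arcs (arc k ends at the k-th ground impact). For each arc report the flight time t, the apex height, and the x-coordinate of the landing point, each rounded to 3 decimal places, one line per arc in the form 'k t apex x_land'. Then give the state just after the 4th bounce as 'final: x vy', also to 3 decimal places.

Arc 1: start y=16.210, vy=23.790 → t=5.363, apex=44.508, x_land=32.980, impact vy=-29.836
  bounce: vy ← 0.47·29.836 = 14.023
Arc 2: start y=0.000, vy=14.023 → t=2.805, apex=9.832, x_land=50.228, impact vy=-14.023
  bounce: vy ← 0.47·14.023 = 6.591
Arc 3: start y=0.000, vy=6.591 → t=1.318, apex=2.172, x_land=58.334, impact vy=-6.591
  bounce: vy ← 0.47·6.591 = 3.098
Arc 4: start y=0.000, vy=3.098 → t=0.620, apex=0.480, x_land=62.144, impact vy=-3.098
  bounce: vy ← 0.47·3.098 = 1.456

1 5.363 44.508 32.980
2 2.805 9.832 50.228
3 1.318 2.172 58.334
4 0.620 0.480 62.144
final: 62.144 1.456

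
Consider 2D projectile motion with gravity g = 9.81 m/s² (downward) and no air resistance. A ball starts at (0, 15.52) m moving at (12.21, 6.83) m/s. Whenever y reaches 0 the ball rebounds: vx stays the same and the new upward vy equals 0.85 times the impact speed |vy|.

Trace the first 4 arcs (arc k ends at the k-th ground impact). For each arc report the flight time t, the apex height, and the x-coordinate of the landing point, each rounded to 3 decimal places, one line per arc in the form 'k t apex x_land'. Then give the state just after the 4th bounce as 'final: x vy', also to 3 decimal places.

Arc 1: start y=15.520, vy=6.830 → t=2.606, apex=17.898, x_land=31.824, impact vy=-18.739
  bounce: vy ← 0.85·18.739 = 15.928
Arc 2: start y=0.000, vy=15.928 → t=3.247, apex=12.931, x_land=71.474, impact vy=-15.928
  bounce: vy ← 0.85·15.928 = 13.539
Arc 3: start y=0.000, vy=13.539 → t=2.760, apex=9.343, x_land=105.177, impact vy=-13.539
  bounce: vy ← 0.85·13.539 = 11.508
Arc 4: start y=0.000, vy=11.508 → t=2.346, apex=6.750, x_land=133.824, impact vy=-11.508
  bounce: vy ← 0.85·11.508 = 9.782

1 2.606 17.898 31.824
2 3.247 12.931 71.474
3 2.760 9.343 105.177
4 2.346 6.750 133.824
final: 133.824 9.782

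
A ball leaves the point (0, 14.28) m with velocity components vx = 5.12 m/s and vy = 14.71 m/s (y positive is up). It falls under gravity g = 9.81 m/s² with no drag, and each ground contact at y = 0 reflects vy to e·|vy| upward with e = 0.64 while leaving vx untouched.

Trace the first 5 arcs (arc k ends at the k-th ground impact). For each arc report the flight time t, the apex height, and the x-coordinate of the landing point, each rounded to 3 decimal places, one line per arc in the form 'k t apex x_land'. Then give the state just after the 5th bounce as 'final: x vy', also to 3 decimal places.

1 3.771 25.309 19.308
2 2.908 10.366 34.194
3 1.861 4.246 43.722
4 1.191 1.739 49.819
5 0.762 0.712 53.722
final: 53.722 2.393

Arc 1: start y=14.280, vy=14.710 → t=3.771, apex=25.309, x_land=19.308, impact vy=-22.284
  bounce: vy ← 0.64·22.284 = 14.261
Arc 2: start y=0.000, vy=14.261 → t=2.908, apex=10.366, x_land=34.194, impact vy=-14.261
  bounce: vy ← 0.64·14.261 = 9.127
Arc 3: start y=0.000, vy=9.127 → t=1.861, apex=4.246, x_land=43.722, impact vy=-9.127
  bounce: vy ← 0.64·9.127 = 5.842
Arc 4: start y=0.000, vy=5.842 → t=1.191, apex=1.739, x_land=49.819, impact vy=-5.842
  bounce: vy ← 0.64·5.842 = 3.739
Arc 5: start y=0.000, vy=3.739 → t=0.762, apex=0.712, x_land=53.722, impact vy=-3.739
  bounce: vy ← 0.64·3.739 = 2.393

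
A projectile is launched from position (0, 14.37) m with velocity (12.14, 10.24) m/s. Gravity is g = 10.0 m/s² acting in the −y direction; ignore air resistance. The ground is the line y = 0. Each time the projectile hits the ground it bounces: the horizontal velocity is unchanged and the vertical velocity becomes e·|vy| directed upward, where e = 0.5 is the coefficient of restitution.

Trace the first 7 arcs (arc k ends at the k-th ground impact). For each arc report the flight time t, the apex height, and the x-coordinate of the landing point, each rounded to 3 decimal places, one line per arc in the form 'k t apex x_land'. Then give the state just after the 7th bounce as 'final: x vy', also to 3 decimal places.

1 3.005 19.613 36.475
2 1.981 4.903 60.519
3 0.990 1.226 72.541
4 0.495 0.306 78.552
5 0.248 0.077 81.557
6 0.124 0.019 83.060
7 0.062 0.005 83.812
final: 83.812 0.155

Arc 1: start y=14.370, vy=10.240 → t=3.005, apex=19.613, x_land=36.475, impact vy=-19.805
  bounce: vy ← 0.5·19.805 = 9.903
Arc 2: start y=0.000, vy=9.903 → t=1.981, apex=4.903, x_land=60.519, impact vy=-9.903
  bounce: vy ← 0.5·9.903 = 4.951
Arc 3: start y=0.000, vy=4.951 → t=0.990, apex=1.226, x_land=72.541, impact vy=-4.951
  bounce: vy ← 0.5·4.951 = 2.476
Arc 4: start y=0.000, vy=2.476 → t=0.495, apex=0.306, x_land=78.552, impact vy=-2.476
  bounce: vy ← 0.5·2.476 = 1.238
Arc 5: start y=0.000, vy=1.238 → t=0.248, apex=0.077, x_land=81.557, impact vy=-1.238
  bounce: vy ← 0.5·1.238 = 0.619
Arc 6: start y=0.000, vy=0.619 → t=0.124, apex=0.019, x_land=83.060, impact vy=-0.619
  bounce: vy ← 0.5·0.619 = 0.309
Arc 7: start y=0.000, vy=0.309 → t=0.062, apex=0.005, x_land=83.812, impact vy=-0.309
  bounce: vy ← 0.5·0.309 = 0.155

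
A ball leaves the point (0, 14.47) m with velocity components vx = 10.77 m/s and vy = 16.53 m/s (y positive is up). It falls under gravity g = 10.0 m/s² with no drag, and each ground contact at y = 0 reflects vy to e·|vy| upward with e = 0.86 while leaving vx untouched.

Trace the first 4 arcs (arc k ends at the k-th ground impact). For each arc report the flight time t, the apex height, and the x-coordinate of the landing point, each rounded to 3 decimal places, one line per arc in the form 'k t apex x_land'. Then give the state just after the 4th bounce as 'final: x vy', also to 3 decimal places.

Arc 1: start y=14.470, vy=16.530 → t=4.025, apex=28.132, x_land=43.349, impact vy=-23.720
  bounce: vy ← 0.86·23.720 = 20.399
Arc 2: start y=0.000, vy=20.399 → t=4.080, apex=20.806, x_land=87.289, impact vy=-20.399
  bounce: vy ← 0.86·20.399 = 17.543
Arc 3: start y=0.000, vy=17.543 → t=3.509, apex=15.388, x_land=125.078, impact vy=-17.543
  bounce: vy ← 0.86·17.543 = 15.087
Arc 4: start y=0.000, vy=15.087 → t=3.017, apex=11.381, x_land=157.576, impact vy=-15.087
  bounce: vy ← 0.86·15.087 = 12.975

1 4.025 28.132 43.349
2 4.080 20.806 87.289
3 3.509 15.388 125.078
4 3.017 11.381 157.576
final: 157.576 12.975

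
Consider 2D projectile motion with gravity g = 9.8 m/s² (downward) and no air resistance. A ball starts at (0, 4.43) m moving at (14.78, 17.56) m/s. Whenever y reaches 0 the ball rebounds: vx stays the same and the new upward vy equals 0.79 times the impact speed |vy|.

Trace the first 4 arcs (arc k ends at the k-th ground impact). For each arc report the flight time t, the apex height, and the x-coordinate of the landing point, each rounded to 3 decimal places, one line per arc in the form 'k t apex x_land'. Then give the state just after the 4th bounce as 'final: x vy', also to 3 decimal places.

Arc 1: start y=4.430, vy=17.560 → t=3.820, apex=20.162, x_land=56.464, impact vy=-19.879
  bounce: vy ← 0.79·19.879 = 15.705
Arc 2: start y=0.000, vy=15.705 → t=3.205, apex=12.583, x_land=103.834, impact vy=-15.705
  bounce: vy ← 0.79·15.705 = 12.407
Arc 3: start y=0.000, vy=12.407 → t=2.532, apex=7.853, x_land=141.257, impact vy=-12.407
  bounce: vy ← 0.79·12.407 = 9.801
Arc 4: start y=0.000, vy=9.801 → t=2.000, apex=4.901, x_land=170.820, impact vy=-9.801
  bounce: vy ← 0.79·9.801 = 7.743

1 3.820 20.162 56.464
2 3.205 12.583 103.834
3 2.532 7.853 141.257
4 2.000 4.901 170.820
final: 170.820 7.743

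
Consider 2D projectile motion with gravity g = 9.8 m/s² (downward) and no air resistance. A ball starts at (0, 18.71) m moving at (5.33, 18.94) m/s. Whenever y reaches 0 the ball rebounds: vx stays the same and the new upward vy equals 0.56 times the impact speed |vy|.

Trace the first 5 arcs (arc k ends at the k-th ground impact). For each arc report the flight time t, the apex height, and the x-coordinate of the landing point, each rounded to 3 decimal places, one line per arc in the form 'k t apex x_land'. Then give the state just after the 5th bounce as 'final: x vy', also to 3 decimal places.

1 4.681 37.012 24.950
2 3.078 11.607 41.356
3 1.724 3.640 50.544
4 0.965 1.141 55.689
5 0.541 0.358 58.571
final: 58.571 1.483

Arc 1: start y=18.710, vy=18.940 → t=4.681, apex=37.012, x_land=24.950, impact vy=-26.934
  bounce: vy ← 0.56·26.934 = 15.083
Arc 2: start y=0.000, vy=15.083 → t=3.078, apex=11.607, x_land=41.356, impact vy=-15.083
  bounce: vy ← 0.56·15.083 = 8.446
Arc 3: start y=0.000, vy=8.446 → t=1.724, apex=3.640, x_land=50.544, impact vy=-8.446
  bounce: vy ← 0.56·8.446 = 4.730
Arc 4: start y=0.000, vy=4.730 → t=0.965, apex=1.141, x_land=55.689, impact vy=-4.730
  bounce: vy ← 0.56·4.730 = 2.649
Arc 5: start y=0.000, vy=2.649 → t=0.541, apex=0.358, x_land=58.571, impact vy=-2.649
  bounce: vy ← 0.56·2.649 = 1.483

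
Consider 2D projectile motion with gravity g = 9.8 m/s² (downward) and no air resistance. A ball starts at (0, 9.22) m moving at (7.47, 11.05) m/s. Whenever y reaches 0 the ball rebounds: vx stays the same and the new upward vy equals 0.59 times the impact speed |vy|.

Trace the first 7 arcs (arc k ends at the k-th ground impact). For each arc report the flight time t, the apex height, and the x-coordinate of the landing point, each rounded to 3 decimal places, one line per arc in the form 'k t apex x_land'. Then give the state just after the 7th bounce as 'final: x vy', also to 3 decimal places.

Arc 1: start y=9.220, vy=11.050 → t=2.903, apex=15.450, x_land=21.687, impact vy=-17.402
  bounce: vy ← 0.59·17.402 = 10.267
Arc 2: start y=0.000, vy=10.267 → t=2.095, apex=5.378, x_land=37.339, impact vy=-10.267
  bounce: vy ← 0.59·10.267 = 6.057
Arc 3: start y=0.000, vy=6.057 → t=1.236, apex=1.872, x_land=46.573, impact vy=-6.057
  bounce: vy ← 0.59·6.057 = 3.574
Arc 4: start y=0.000, vy=3.574 → t=0.729, apex=0.652, x_land=52.022, impact vy=-3.574
  bounce: vy ← 0.59·3.574 = 2.109
Arc 5: start y=0.000, vy=2.109 → t=0.430, apex=0.227, x_land=55.236, impact vy=-2.109
  bounce: vy ← 0.59·2.109 = 1.244
Arc 6: start y=0.000, vy=1.244 → t=0.254, apex=0.079, x_land=57.133, impact vy=-1.244
  bounce: vy ← 0.59·1.244 = 0.734
Arc 7: start y=0.000, vy=0.734 → t=0.150, apex=0.027, x_land=58.252, impact vy=-0.734
  bounce: vy ← 0.59·0.734 = 0.433

1 2.903 15.450 21.687
2 2.095 5.378 37.339
3 1.236 1.872 46.573
4 0.729 0.652 52.022
5 0.430 0.227 55.236
6 0.254 0.079 57.133
7 0.150 0.027 58.252
final: 58.252 0.433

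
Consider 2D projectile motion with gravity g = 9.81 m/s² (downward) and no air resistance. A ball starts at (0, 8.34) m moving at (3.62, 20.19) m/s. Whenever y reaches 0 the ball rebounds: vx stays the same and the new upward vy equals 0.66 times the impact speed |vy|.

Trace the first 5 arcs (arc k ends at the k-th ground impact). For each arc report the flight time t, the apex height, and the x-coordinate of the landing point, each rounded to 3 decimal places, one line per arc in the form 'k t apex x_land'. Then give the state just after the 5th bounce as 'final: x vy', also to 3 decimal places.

1 4.495 29.117 16.270
2 3.216 12.683 27.912
3 2.123 5.525 35.596
4 1.401 2.407 40.667
5 0.925 1.048 44.014
final: 44.014 2.993

Arc 1: start y=8.340, vy=20.190 → t=4.495, apex=29.117, x_land=16.270, impact vy=-23.901
  bounce: vy ← 0.66·23.901 = 15.775
Arc 2: start y=0.000, vy=15.775 → t=3.216, apex=12.683, x_land=27.912, impact vy=-15.775
  bounce: vy ← 0.66·15.775 = 10.411
Arc 3: start y=0.000, vy=10.411 → t=2.123, apex=5.525, x_land=35.596, impact vy=-10.411
  bounce: vy ← 0.66·10.411 = 6.871
Arc 4: start y=0.000, vy=6.871 → t=1.401, apex=2.407, x_land=40.667, impact vy=-6.871
  bounce: vy ← 0.66·6.871 = 4.535
Arc 5: start y=0.000, vy=4.535 → t=0.925, apex=1.048, x_land=44.014, impact vy=-4.535
  bounce: vy ← 0.66·4.535 = 2.993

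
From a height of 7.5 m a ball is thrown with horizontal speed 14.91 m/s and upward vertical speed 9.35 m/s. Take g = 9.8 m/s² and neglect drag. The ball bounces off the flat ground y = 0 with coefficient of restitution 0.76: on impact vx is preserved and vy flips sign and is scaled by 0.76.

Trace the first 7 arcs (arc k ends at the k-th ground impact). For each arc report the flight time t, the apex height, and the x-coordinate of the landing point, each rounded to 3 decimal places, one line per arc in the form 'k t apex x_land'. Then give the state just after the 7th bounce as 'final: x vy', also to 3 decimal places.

Arc 1: start y=7.500, vy=9.350 → t=2.516, apex=11.960, x_land=37.520, impact vy=-15.311
  bounce: vy ← 0.76·15.311 = 11.636
Arc 2: start y=0.000, vy=11.636 → t=2.375, apex=6.908, x_land=72.927, impact vy=-11.636
  bounce: vy ← 0.76·11.636 = 8.844
Arc 3: start y=0.000, vy=8.844 → t=1.805, apex=3.990, x_land=99.837, impact vy=-8.844
  bounce: vy ← 0.76·8.844 = 6.721
Arc 4: start y=0.000, vy=6.721 → t=1.372, apex=2.305, x_land=120.288, impact vy=-6.721
  bounce: vy ← 0.76·6.721 = 5.108
Arc 5: start y=0.000, vy=5.108 → t=1.042, apex=1.331, x_land=135.831, impact vy=-5.108
  bounce: vy ← 0.76·5.108 = 3.882
Arc 6: start y=0.000, vy=3.882 → t=0.792, apex=0.769, x_land=147.644, impact vy=-3.882
  bounce: vy ← 0.76·3.882 = 2.950
Arc 7: start y=0.000, vy=2.950 → t=0.602, apex=0.444, x_land=156.622, impact vy=-2.950
  bounce: vy ← 0.76·2.950 = 2.242

1 2.516 11.960 37.520
2 2.375 6.908 72.927
3 1.805 3.990 99.837
4 1.372 2.305 120.288
5 1.042 1.331 135.831
6 0.792 0.769 147.644
7 0.602 0.444 156.622
final: 156.622 2.242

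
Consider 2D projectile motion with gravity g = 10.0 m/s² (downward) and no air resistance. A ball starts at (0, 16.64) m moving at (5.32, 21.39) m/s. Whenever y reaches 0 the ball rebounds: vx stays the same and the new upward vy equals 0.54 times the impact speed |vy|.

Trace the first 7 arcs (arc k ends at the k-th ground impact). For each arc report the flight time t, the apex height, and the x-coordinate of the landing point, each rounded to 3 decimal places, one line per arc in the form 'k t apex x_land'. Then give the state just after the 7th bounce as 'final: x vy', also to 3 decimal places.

Arc 1: start y=16.640, vy=21.390 → t=4.950, apex=39.517, x_land=26.336, impact vy=-28.113
  bounce: vy ← 0.54·28.113 = 15.181
Arc 2: start y=0.000, vy=15.181 → t=3.036, apex=11.523, x_land=42.488, impact vy=-15.181
  bounce: vy ← 0.54·15.181 = 8.198
Arc 3: start y=0.000, vy=8.198 → t=1.640, apex=3.360, x_land=51.210, impact vy=-8.198
  bounce: vy ← 0.54·8.198 = 4.427
Arc 4: start y=0.000, vy=4.427 → t=0.885, apex=0.980, x_land=55.920, impact vy=-4.427
  bounce: vy ← 0.54·4.427 = 2.390
Arc 5: start y=0.000, vy=2.390 → t=0.478, apex=0.286, x_land=58.464, impact vy=-2.390
  bounce: vy ← 0.54·2.390 = 1.291
Arc 6: start y=0.000, vy=1.291 → t=0.258, apex=0.083, x_land=59.837, impact vy=-1.291
  bounce: vy ← 0.54·1.291 = 0.697
Arc 7: start y=0.000, vy=0.697 → t=0.139, apex=0.024, x_land=60.579, impact vy=-0.697
  bounce: vy ← 0.54·0.697 = 0.376

1 4.950 39.517 26.336
2 3.036 11.523 42.488
3 1.640 3.360 51.210
4 0.885 0.980 55.920
5 0.478 0.286 58.464
6 0.258 0.083 59.837
7 0.139 0.024 60.579
final: 60.579 0.376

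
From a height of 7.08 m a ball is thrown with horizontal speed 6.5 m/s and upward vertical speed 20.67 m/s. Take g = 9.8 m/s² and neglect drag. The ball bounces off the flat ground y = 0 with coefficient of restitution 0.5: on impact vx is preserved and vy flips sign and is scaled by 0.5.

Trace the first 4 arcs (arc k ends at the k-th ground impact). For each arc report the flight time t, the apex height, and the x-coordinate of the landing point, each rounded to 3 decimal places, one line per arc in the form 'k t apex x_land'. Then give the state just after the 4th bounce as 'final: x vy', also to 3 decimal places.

1 4.537 28.878 29.490
2 2.428 7.220 45.269
3 1.214 1.805 53.159
4 0.607 0.451 57.104
final: 57.104 1.487

Arc 1: start y=7.080, vy=20.670 → t=4.537, apex=28.878, x_land=29.490, impact vy=-23.791
  bounce: vy ← 0.5·23.791 = 11.896
Arc 2: start y=0.000, vy=11.896 → t=2.428, apex=7.220, x_land=45.269, impact vy=-11.896
  bounce: vy ← 0.5·11.896 = 5.948
Arc 3: start y=0.000, vy=5.948 → t=1.214, apex=1.805, x_land=53.159, impact vy=-5.948
  bounce: vy ← 0.5·5.948 = 2.974
Arc 4: start y=0.000, vy=2.974 → t=0.607, apex=0.451, x_land=57.104, impact vy=-2.974
  bounce: vy ← 0.5·2.974 = 1.487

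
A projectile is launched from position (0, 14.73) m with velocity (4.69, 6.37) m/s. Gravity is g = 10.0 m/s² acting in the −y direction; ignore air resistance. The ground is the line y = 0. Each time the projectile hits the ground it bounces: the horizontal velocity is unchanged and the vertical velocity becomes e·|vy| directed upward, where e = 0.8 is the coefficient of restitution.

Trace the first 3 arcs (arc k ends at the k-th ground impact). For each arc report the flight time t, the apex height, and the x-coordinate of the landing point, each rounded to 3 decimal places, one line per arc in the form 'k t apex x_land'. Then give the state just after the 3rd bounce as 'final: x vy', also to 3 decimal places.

1 2.468 16.759 11.574
2 2.929 10.726 25.312
3 2.343 6.864 36.303
final: 36.303 9.374

Arc 1: start y=14.730, vy=6.370 → t=2.468, apex=16.759, x_land=11.574, impact vy=-18.308
  bounce: vy ← 0.8·18.308 = 14.646
Arc 2: start y=0.000, vy=14.646 → t=2.929, apex=10.726, x_land=25.312, impact vy=-14.646
  bounce: vy ← 0.8·14.646 = 11.717
Arc 3: start y=0.000, vy=11.717 → t=2.343, apex=6.864, x_land=36.303, impact vy=-11.717
  bounce: vy ← 0.8·11.717 = 9.374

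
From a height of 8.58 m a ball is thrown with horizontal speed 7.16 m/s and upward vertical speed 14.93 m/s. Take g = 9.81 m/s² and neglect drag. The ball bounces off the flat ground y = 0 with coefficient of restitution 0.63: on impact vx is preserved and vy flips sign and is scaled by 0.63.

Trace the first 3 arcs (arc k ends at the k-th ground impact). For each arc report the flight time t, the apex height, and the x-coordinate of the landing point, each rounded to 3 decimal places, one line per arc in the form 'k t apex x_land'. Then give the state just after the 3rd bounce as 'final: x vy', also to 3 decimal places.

Arc 1: start y=8.580, vy=14.930 → t=3.538, apex=19.941, x_land=25.334, impact vy=-19.780
  bounce: vy ← 0.63·19.780 = 12.461
Arc 2: start y=0.000, vy=12.461 → t=2.541, apex=7.915, x_land=43.524, impact vy=-12.461
  bounce: vy ← 0.63·12.461 = 7.851
Arc 3: start y=0.000, vy=7.851 → t=1.601, apex=3.141, x_land=54.984, impact vy=-7.851
  bounce: vy ← 0.63·7.851 = 4.946

1 3.538 19.941 25.334
2 2.541 7.915 43.524
3 1.601 3.141 54.984
final: 54.984 4.946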